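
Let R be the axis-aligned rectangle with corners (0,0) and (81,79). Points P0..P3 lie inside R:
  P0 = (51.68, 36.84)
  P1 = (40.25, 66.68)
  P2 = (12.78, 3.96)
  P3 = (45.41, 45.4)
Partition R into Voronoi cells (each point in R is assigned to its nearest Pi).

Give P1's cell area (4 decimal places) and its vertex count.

1. box [0,81]×[0,79]: [(0, 0) (81, 0) (81, 79) (0, 79)]
2. ⊥bis P1·P0 via (45.965,51.76): [(0, 34.1534) (81, 65.1799) (81, 79) (0, 79)]  |A|=2375.9997
3. ⊥bis P1·P2 via (26.515,35.32): [(0, 46.933) (15.5654, 40.1157) (81, 65.1799) (81, 79) (0, 79)]  |A|=2276.5399
4. ⊥bis P1·P3 via (42.83,56.04): [(0, 46.933) (1.8788, 46.1101) (81, 65.2955) (81, 79) (0, 79)]  |A|=1904.3225
5. canonical 5-gon: [(0, 46.933) (1.8788, 46.1101) (81, 65.2955) (81, 79) (0, 79)]
6. shoelace: 1904.3225

Area of P1's cell: 1904.3225 (5 vertices)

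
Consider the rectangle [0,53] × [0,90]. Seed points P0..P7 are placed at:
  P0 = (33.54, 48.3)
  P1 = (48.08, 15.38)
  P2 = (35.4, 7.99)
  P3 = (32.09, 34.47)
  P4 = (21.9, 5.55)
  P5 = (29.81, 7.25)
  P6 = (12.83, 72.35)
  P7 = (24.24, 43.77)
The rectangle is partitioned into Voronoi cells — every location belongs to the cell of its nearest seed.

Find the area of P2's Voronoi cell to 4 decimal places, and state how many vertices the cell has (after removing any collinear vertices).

1. box [0,53]×[0,90]: [(0, 0) (53, 0) (53, 90) (0, 90)]
2. ⊥bis P2·P0 via (34.47,28.145): [(0, 26.5545) (0, 0) (53, 0) (53, 29)]  |A|=1472.194
3. ⊥bis P2·P1 via (41.74,11.685): [(32.2078, 28.0406) (0, 26.5545) (0, 0) (48.5501, 0)]  |A|=1108.3183
4. ⊥bis P2·P3 via (33.745,21.23): [(36.012, 21.5134) (0, 17.0119) (0, 0) (48.5501, 0)]  |A|=828.5536
5. ⊥bis P2·P4 via (28.65,6.77): [(36.012, 21.5134) (26.2068, 20.2877) (29.8736, 0) (48.5501, 0)]  |A|=302.6064
6. ⊥bis P2·P5 via (32.605,7.62): [(36.012, 21.5134) (30.8512, 20.8683) (33.6137, 0) (48.5501, 0)]  |A|=215.4049
7. ⊥bis P2·P6 via (24.115,40.17): [(36.012, 21.5134) (30.8512, 20.8683) (33.6137, 0) (48.5501, 0)]  |A|=215.4049
8. ⊥bis P2·P7 via (29.82,25.88): [(36.012, 21.5134) (30.8512, 20.8683) (33.6137, 0) (48.5501, 0)]  |A|=215.4049
9. canonical 4-gon: [(36.012, 21.5134) (30.8512, 20.8683) (33.6137, 0) (48.5501, 0)]
10. shoelace: 215.4049

Area of P2's cell: 215.4049 (4 vertices)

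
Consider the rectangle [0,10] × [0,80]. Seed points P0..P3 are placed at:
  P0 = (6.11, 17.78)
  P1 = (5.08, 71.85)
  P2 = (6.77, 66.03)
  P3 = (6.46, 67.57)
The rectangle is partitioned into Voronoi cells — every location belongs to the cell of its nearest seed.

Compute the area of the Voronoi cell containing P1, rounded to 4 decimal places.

1. box [0,10]×[0,80]: [(0, 0) (10, 0) (10, 80) (0, 80)]
2. ⊥bis P1·P0 via (5.595,44.815): [(0, 44.7084) (10, 44.8989) (10, 80) (0, 80)]  |A|=351.9633
3. ⊥bis P1·P2 via (5.925,68.94): [(0, 67.2195) (10, 70.1233) (10, 80) (0, 80)]  |A|=113.286
4. ⊥bis P1·P3 via (5.77,69.71): [(0, 67.8496) (10, 71.0739) (10, 80) (0, 80)]  |A|=105.3827
5. canonical 4-gon: [(0, 67.8496) (10, 71.0739) (10, 80) (0, 80)]
6. shoelace: 105.3827

Area of P1's cell: 105.3827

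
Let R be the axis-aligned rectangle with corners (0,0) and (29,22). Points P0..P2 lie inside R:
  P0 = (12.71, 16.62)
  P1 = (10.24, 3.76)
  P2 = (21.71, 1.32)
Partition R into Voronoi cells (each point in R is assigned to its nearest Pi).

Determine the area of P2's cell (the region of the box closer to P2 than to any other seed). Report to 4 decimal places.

1. box [0,29]×[0,22]: [(0, 0) (29, 0) (29, 22) (0, 22)]
2. ⊥bis P2·P0 via (17.21,8.97): [(1.961, 0) (29, 0) (29, 15.9053)]  |A|=215.0316
3. ⊥bis P2·P1 via (15.975,2.54): [(17.3618, 9.0593) (15.4347, 0) (29, 0) (29, 15.9053)]  |A|=154.0005
4. canonical 4-gon: [(17.3618, 9.0593) (15.4347, 0) (29, 0) (29, 15.9053)]
5. shoelace: 154.0005

Area of P2's cell: 154.0005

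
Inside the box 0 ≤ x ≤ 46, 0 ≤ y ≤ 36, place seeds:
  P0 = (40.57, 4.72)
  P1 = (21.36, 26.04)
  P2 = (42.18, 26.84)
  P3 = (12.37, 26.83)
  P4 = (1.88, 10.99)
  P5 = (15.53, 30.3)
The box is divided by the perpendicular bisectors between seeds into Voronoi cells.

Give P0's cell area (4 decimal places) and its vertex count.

1. box [0,46]×[0,36]: [(0, 0) (46, 0) (46, 36) (0, 36)]
2. ⊥bis P0·P1 via (30.965,15.38): [(13.8957, 0) (46, 0) (46, 28.927)]  |A|=464.341
3. ⊥bis P0·P2 via (41.375,15.78): [(32.1538, 16.4512) (13.8957, 0) (46, 0) (46, 15.4434)]  |A|=370.9925
4. ⊥bis P0·P3 via (26.47,15.775): [(32.1538, 16.4512) (14.5976, 0.6324) (14.1017, 0) (46, 0) (46, 15.4434)]  |A|=370.9274
5. ⊥bis P0·P4 via (21.225,7.855): [(32.1538, 16.4512) (20.9876, 6.39) (19.952, 0) (46, 0) (46, 15.4434)]  |A|=351.6424
6. ⊥bis P0·P5 via (28.05,17.51): [(32.1538, 16.4512) (20.9876, 6.39) (19.952, 0) (46, 0) (46, 15.4434)]  |A|=351.6424
7. canonical 5-gon: [(32.1538, 16.4512) (20.9876, 6.39) (19.952, 0) (46, 0) (46, 15.4434)]
8. shoelace: 351.6424

Area of P0's cell: 351.6424 (5 vertices)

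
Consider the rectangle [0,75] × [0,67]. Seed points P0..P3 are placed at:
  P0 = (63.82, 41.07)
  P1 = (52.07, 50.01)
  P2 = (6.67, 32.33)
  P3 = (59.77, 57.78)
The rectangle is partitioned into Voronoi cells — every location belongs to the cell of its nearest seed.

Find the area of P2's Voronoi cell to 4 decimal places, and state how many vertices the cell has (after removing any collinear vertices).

Area of P2's cell: 2124.2367 (5 vertices)

1. box [0,75]×[0,67]: [(0, 0) (75, 0) (75, 67) (0, 67)]
2. ⊥bis P2·P0 via (35.245,36.7): [(0, 0) (40.8576, 0) (30.6112, 67) (0, 67)]  |A|=2394.2034
3. ⊥bis P2·P1 via (29.37,41.17): [(0, 0) (40.8576, 0) (37.9184, 19.2187) (19.3111, 67) (0, 67)]  |A|=2124.2367
4. ⊥bis P2·P3 via (33.22,45.055): [(0, 0) (40.8576, 0) (37.9184, 19.2187) (19.3111, 67) (0, 67)]  |A|=2124.2367
5. canonical 5-gon: [(0, 0) (40.8576, 0) (37.9184, 19.2187) (19.3111, 67) (0, 67)]
6. shoelace: 2124.2367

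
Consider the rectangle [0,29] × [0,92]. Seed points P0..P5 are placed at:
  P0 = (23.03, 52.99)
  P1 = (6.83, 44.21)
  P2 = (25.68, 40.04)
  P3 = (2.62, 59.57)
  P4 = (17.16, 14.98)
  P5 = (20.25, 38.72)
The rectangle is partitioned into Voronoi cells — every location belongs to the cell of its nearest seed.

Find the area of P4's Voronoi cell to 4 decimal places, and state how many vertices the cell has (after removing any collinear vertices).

Area of P4's cell: 777.7693 (6 vertices)

1. box [0,29]×[0,92]: [(0, 0) (29, 0) (29, 92) (0, 92)]
2. ⊥bis P4·P0 via (20.095,33.985): [(0, 37.0883) (0, 0) (29, 0) (29, 32.6098)]  |A|=1010.6225
3. ⊥bis P4·P1 via (11.995,29.595): [(23.1027, 33.5205) (0, 25.3559) (0, 0) (29, 0) (29, 32.6098)]  |A|=875.0973
4. ⊥bis P4·P2 via (21.42,27.51): [(13.6093, 30.1655) (0, 25.3559) (0, 0) (29, 0) (29, 24.9329)]  |A|=801.8056
5. ⊥bis P4·P3 via (9.89,37.275): [(13.6093, 30.1655) (0, 25.3559) (0, 0) (29, 0) (29, 24.9329)]  |A|=801.8056
6. ⊥bis P4·P5 via (18.705,26.85): [(26.2497, 25.868) (8.1245, 28.2272) (0, 25.3559) (0, 0) (29, 0) (29, 24.9329)]  |A|=777.7693
7. canonical 6-gon: [(26.2497, 25.868) (8.1245, 28.2272) (0, 25.3559) (0, 0) (29, 0) (29, 24.9329)]
8. shoelace: 777.7693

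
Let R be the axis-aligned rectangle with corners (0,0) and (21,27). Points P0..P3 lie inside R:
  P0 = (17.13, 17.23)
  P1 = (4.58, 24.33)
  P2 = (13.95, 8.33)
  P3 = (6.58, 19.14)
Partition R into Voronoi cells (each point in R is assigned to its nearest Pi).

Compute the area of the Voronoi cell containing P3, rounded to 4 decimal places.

1. box [0,21]×[0,27]: [(0, 0) (21, 0) (21, 27) (0, 27)]
2. ⊥bis P3·P0 via (11.855,18.185): [(0, 0) (8.5627, 0) (13.4509, 27) (0, 27)]  |A|=297.184
3. ⊥bis P3·P1 via (5.58,21.735): [(0, 19.5847) (0, 0) (8.5627, 0) (13.0165, 24.6007)]  |A|=232.7871
4. ⊥bis P3·P2 via (10.265,13.735): [(0, 19.5847) (0, 6.7366) (11.1598, 14.3451) (13.0165, 24.6007)]  |A|=133.7812
5. canonical 4-gon: [(0, 19.5847) (0, 6.7366) (11.1598, 14.3451) (13.0165, 24.6007)]
6. shoelace: 133.7812

Area of P3's cell: 133.7812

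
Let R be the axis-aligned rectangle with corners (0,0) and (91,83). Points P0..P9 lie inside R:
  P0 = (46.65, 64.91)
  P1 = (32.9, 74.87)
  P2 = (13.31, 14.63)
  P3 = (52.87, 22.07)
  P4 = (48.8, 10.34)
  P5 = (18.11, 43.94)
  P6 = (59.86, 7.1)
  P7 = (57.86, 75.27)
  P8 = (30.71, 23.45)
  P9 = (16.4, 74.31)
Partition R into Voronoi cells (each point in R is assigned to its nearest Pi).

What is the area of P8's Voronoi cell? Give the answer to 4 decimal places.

1. box [0,91]×[0,83]: [(0, 0) (91, 0) (91, 83) (0, 83)]
2. ⊥bis P8·P0 via (38.68,44.18): [(0, 59.0512) (0, 0) (91, 0) (91, 24.0647)]  |A|=3781.7721
3. ⊥bis P8·P1 via (31.805,49.16): [(24.9698, 49.4511) (0, 50.5146) (0, 0) (91, 0) (91, 24.0647)]  |A|=3675.1935
4. ⊥bis P8·P2 via (22.01,19.04): [(24.9698, 49.4511) (6.1893, 50.251) (31.6613, 0) (91, 0) (91, 24.0647)]  |A|=2723.3636
5. ⊥bis P8·P3 via (41.79,22.76): [(43.02, 42.5114) (24.9698, 49.4511) (6.1893, 50.251) (31.6613, 0) (40.3726, 0)]  |A|=1069.9314
6. ⊥bis P8·P4 via (39.755,16.895): [(41.5817, 19.4156) (43.02, 42.5114) (24.9698, 49.4511) (6.1893, 50.251) (29.9532, 3.3698)]  |A|=952.0661
7. ⊥bis P8·P5 via (24.41,33.695): [(41.5817, 19.4156) (43.02, 42.5114) (40.3909, 43.5222) (16.917, 29.0873) (29.9532, 3.3698)]  |A|=576.7358
8. ⊥bis P8·P6 via (45.285,15.275): [(41.5817, 19.4156) (43.02, 42.5114) (40.3909, 43.5222) (16.917, 29.0873) (29.9532, 3.3698)]  |A|=576.7358
9. ⊥bis P8·P7 via (44.285,49.36): [(41.5817, 19.4156) (43.02, 42.5114) (40.3909, 43.5222) (16.917, 29.0873) (29.9532, 3.3698)]  |A|=576.7358
10. ⊥bis P8·P9 via (23.555,48.88): [(41.5817, 19.4156) (43.02, 42.5114) (40.3909, 43.5222) (16.917, 29.0873) (29.9532, 3.3698)]  |A|=576.7358
11. canonical 5-gon: [(41.5817, 19.4156) (43.02, 42.5114) (40.3909, 43.5222) (16.917, 29.0873) (29.9532, 3.3698)]
12. shoelace: 576.7358

Area of P8's cell: 576.7358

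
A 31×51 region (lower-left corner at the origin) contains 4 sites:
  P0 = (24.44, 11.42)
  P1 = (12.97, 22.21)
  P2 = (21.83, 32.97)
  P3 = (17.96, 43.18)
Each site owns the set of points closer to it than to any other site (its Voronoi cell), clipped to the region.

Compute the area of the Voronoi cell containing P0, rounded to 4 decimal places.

1. box [0,31]×[0,51]: [(0, 0) (31, 0) (31, 51) (0, 51)]
2. ⊥bis P0·P1 via (18.705,16.815): [(2.8869, 0) (31, 0) (31, 29.8848)]  |A|=420.0782
3. ⊥bis P0·P2 via (23.135,22.195): [(23.8472, 22.2813) (2.8869, 0) (31, 0) (31, 23.1476)]  |A|=395.9829
4. ⊥bis P0·P3 via (21.2,27.3): [(23.8472, 22.2813) (2.8869, 0) (31, 0) (31, 23.1476)]  |A|=395.9829
5. canonical 4-gon: [(23.8472, 22.2813) (2.8869, 0) (31, 0) (31, 23.1476)]
6. shoelace: 395.9829

Area of P0's cell: 395.9829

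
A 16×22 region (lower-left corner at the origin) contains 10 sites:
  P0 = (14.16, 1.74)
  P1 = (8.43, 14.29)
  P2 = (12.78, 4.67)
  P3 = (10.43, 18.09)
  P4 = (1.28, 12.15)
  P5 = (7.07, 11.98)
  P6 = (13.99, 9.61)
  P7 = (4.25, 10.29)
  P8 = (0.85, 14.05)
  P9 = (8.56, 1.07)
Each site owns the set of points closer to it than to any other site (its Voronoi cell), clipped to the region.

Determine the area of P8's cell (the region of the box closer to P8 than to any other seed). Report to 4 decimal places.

Area of P8's cell: 36.7692

1. box [0,16]×[0,22]: [(0, 0) (16, 0) (16, 22) (0, 22)]
2. ⊥bis P8·P0 via (7.505,7.895): [(0, 0) (0.2032, 0) (16, 17.0801) (16, 22) (0, 22)]  |A|=217.0943
3. ⊥bis P8·P1 via (4.64,14.17): [(0, 0) (0.2032, 0) (4.9269, 5.1075) (4.3921, 22) (0, 22)]  |A|=91.8118
4. ⊥bis P8·P2 via (6.815,9.36): [(0, 0.6923) (4.8706, 6.887) (4.3921, 22) (0, 22)]  |A|=85.0794
5. ⊥bis P8·P3 via (5.64,16.07): [(0, 0.6923) (4.8706, 6.887) (4.4938, 18.788) (3.1392, 22) (0, 22)]  |A|=83.0673
6. ⊥bis P8·P4 via (1.065,13.1): [(0, 12.859) (4.6482, 13.9109) (4.4938, 18.788) (3.1392, 22) (0, 22)]  |A|=36.9965
7. ⊥bis P8·P5 via (3.96,13.015): [(0, 12.859) (4.2264, 13.8155) (4.6143, 14.9811) (4.4938, 18.788) (3.1392, 22) (0, 22)]  |A|=36.7692
8. ⊥bis P8·P6 via (7.42,11.83): [(0, 12.859) (4.2264, 13.8155) (4.6143, 14.9811) (4.4938, 18.788) (3.1392, 22) (0, 22)]  |A|=36.7692
9. ⊥bis P8·P7 via (2.55,12.17): [(0, 12.859) (4.2264, 13.8155) (4.6143, 14.9811) (4.4938, 18.788) (3.1392, 22) (0, 22)]  |A|=36.7692
10. ⊥bis P8·P9 via (4.705,7.56): [(0, 12.859) (4.2264, 13.8155) (4.6143, 14.9811) (4.4938, 18.788) (3.1392, 22) (0, 22)]  |A|=36.7692
11. canonical 6-gon: [(0, 12.859) (4.2264, 13.8155) (4.6143, 14.9811) (4.4938, 18.788) (3.1392, 22) (0, 22)]
12. shoelace: 36.7692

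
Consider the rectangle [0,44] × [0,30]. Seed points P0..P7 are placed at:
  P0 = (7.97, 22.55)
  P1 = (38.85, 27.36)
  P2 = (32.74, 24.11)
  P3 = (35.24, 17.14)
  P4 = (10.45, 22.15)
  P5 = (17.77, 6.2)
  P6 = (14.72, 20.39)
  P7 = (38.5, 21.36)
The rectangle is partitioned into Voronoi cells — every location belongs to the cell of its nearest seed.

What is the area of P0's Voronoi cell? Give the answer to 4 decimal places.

1. box [0,44]×[0,30]: [(0, 0) (44, 0) (44, 30) (0, 30)]
2. ⊥bis P0·P1 via (23.41,24.955): [(0, 0) (27.2971, 0) (22.6242, 30) (0, 30)]  |A|=748.819
3. ⊥bis P0·P2 via (20.355,23.33): [(0, 0) (21.8243, 0) (19.9349, 30) (0, 30)]  |A|=626.3886
4. ⊥bis P0·P3 via (21.605,19.845): [(0, 0) (17.668, 0) (20.8228, 15.9022) (19.9349, 30) (0, 30)]  |A|=593.3415
5. ⊥bis P0·P4 via (9.21,22.35): [(0, 0) (5.6052, 0) (10.4439, 30) (0, 30)]  |A|=240.7355
6. ⊥bis P0·P5 via (12.87,14.375): [(0, 6.6609) (7.3943, 11.093) (10.4439, 30) (0, 30)]  |A|=185.0202
7. ⊥bis P0·P6 via (11.345,21.47): [(0, 6.6609) (7.3943, 11.093) (10.4439, 30) (0, 30)]  |A|=185.0202
8. ⊥bis P0·P7 via (23.235,21.955): [(0, 6.6609) (7.3943, 11.093) (10.4439, 30) (0, 30)]  |A|=185.0202
9. canonical 4-gon: [(0, 6.6609) (7.3943, 11.093) (10.4439, 30) (0, 30)]
10. shoelace: 185.0202

Area of P0's cell: 185.0202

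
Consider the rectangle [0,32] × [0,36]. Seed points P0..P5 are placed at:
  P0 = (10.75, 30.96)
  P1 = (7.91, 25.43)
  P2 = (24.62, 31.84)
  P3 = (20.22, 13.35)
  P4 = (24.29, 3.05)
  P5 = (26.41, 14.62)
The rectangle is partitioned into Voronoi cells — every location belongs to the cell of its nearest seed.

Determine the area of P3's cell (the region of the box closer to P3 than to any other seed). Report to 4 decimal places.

1. box [0,32]×[0,36]: [(0, 0) (32, 0) (32, 36) (0, 36)]
2. ⊥bis P3·P0 via (15.485,22.155): [(0, 13.8277) (0, 0) (32, 0) (32, 31.0361)]  |A|=717.8223
3. ⊥bis P3·P1 via (14.065,19.39): [(18.2235, 23.6276) (0, 5.0572) (0, 0) (32, 0) (32, 31.0361)]  |A|=637.9075
4. ⊥bis P3·P2 via (22.42,22.595): [(18.1964, 23.6001) (0, 5.0572) (0, 0) (32, 0) (32, 20.3153)]  |A|=563.8246
5. ⊥bis P3·P4 via (22.255,8.2): [(18.1964, 23.6001) (0, 5.0572) (0, 0) (1.5032, 0) (32, 12.0507) (32, 20.3153)]  |A|=380.0705
6. ⊥bis P3·P5 via (23.315,13.985): [(21.5038, 22.813) (18.1964, 23.6001) (0, 5.0572) (0, 0) (1.5032, 0) (24.3334, 9.0213)]  |A|=279.5429
7. canonical 6-gon: [(21.5038, 22.813) (18.1964, 23.6001) (0, 5.0572) (0, 0) (1.5032, 0) (24.3334, 9.0213)]
8. shoelace: 279.5429

Area of P3's cell: 279.5429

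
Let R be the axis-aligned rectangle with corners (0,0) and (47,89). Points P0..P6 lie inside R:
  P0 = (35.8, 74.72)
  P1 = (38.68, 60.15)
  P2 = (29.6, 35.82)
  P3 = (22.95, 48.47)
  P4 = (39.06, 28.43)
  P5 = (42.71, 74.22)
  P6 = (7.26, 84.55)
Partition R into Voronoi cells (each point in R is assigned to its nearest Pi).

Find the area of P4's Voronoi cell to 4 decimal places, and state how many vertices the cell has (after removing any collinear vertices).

Area of P4's cell: 906.6957 (4 vertices)

1. box [0,47]×[0,89]: [(0, 0) (47, 0) (47, 89) (0, 89)]
2. ⊥bis P4·P0 via (37.43,51.575): [(0, 48.939) (0, 0) (47, 0) (47, 52.249)]  |A|=2377.9167
3. ⊥bis P4·P1 via (38.87,44.29): [(0, 43.8243) (0, 0) (47, 0) (47, 44.3874)]  |A|=2072.9759
4. ⊥bis P4·P2 via (34.33,32.125): [(43.88, 44.35) (9.2345, 0) (47, 0) (47, 44.3874)]  |A|=906.6957
5. ⊥bis P4·P3 via (31.005,38.45): [(43.88, 44.35) (9.2345, 0) (47, 0) (47, 44.3874)]  |A|=906.6957
6. ⊥bis P4·P5 via (40.885,51.325): [(43.88, 44.35) (9.2345, 0) (47, 0) (47, 44.3874)]  |A|=906.6957
7. ⊥bis P4·P6 via (23.16,56.49): [(43.88, 44.35) (9.2345, 0) (47, 0) (47, 44.3874)]  |A|=906.6957
8. canonical 4-gon: [(43.88, 44.35) (9.2345, 0) (47, 0) (47, 44.3874)]
9. shoelace: 906.6957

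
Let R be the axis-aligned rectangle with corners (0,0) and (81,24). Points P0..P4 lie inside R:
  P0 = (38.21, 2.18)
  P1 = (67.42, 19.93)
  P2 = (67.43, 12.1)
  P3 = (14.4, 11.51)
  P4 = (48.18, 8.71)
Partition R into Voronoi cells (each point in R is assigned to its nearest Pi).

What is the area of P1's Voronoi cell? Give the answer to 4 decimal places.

Area of P1's cell: 211.6902

1. box [0,81]×[0,24]: [(0, 0) (81, 0) (81, 24) (0, 24)]
2. ⊥bis P1·P0 via (52.815,11.055): [(59.5328, 0) (81, 0) (81, 24) (44.9487, 24)]  |A|=690.2219
3. ⊥bis P1·P2 via (67.425,16.015): [(49.8146, 15.9925) (81, 16.0323) (81, 24) (44.9487, 24)]  |A|=268.5774
4. ⊥bis P1·P3 via (40.91,15.72): [(49.8146, 15.9925) (81, 16.0323) (81, 24) (44.9487, 24)]  |A|=268.5774
5. ⊥bis P1·P4 via (57.8,14.32): [(56.8194, 16.0015) (81, 16.0323) (81, 24) (52.155, 24)]  |A|=211.6902
6. canonical 4-gon: [(56.8194, 16.0015) (81, 16.0323) (81, 24) (52.155, 24)]
7. shoelace: 211.6902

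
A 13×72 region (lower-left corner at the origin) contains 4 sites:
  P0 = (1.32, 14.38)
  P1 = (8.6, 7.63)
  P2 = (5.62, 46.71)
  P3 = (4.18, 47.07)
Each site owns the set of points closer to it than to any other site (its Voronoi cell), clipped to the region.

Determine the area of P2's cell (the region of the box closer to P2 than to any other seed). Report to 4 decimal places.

Area of P2's cell: 295.9520

1. box [0,13]×[0,72]: [(0, 0) (13, 0) (13, 72) (0, 72)]
2. ⊥bis P2·P0 via (3.47,30.545): [(0, 31.0065) (13, 29.2775) (13, 72) (0, 72)]  |A|=544.154
3. ⊥bis P2·P1 via (7.11,27.17): [(0, 31.0065) (13, 29.2775) (13, 72) (0, 72)]  |A|=544.154
4. ⊥bis P2·P3 via (4.9,46.89): [(0.8992, 30.8869) (13, 29.2775) (13, 72) (11.1775, 72)]  |A|=295.952
5. canonical 4-gon: [(0.8992, 30.8869) (13, 29.2775) (13, 72) (11.1775, 72)]
6. shoelace: 295.952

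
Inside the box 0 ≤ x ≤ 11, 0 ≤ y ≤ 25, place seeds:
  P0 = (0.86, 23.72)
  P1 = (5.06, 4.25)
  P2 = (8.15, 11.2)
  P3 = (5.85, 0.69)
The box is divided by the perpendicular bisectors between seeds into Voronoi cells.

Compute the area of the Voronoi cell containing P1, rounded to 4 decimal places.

1. box [0,11]×[0,25]: [(0, 0) (11, 0) (11, 25) (0, 25)]
2. ⊥bis P1·P0 via (2.96,13.985): [(0, 13.3465) (0, 0) (11, 0) (11, 15.7194)]  |A|=159.8621
3. ⊥bis P1·P2 via (6.605,7.725): [(0, 10.6616) (0, 0) (11, 0) (11, 5.771)]  |A|=90.3792
4. ⊥bis P1·P3 via (5.455,2.47): [(0, 10.6616) (0, 1.2595) (11, 3.7005) (11, 5.771)]  |A|=63.0993
5. canonical 4-gon: [(0, 10.6616) (0, 1.2595) (11, 3.7005) (11, 5.771)]
6. shoelace: 63.0993

Area of P1's cell: 63.0993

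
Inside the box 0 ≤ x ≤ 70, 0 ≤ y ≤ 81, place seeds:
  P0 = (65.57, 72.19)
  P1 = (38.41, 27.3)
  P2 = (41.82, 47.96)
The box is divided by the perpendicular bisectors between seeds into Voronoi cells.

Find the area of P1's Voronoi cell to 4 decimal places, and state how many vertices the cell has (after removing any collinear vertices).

1. box [0,70]×[0,81]: [(0, 0) (70, 0) (70, 81) (0, 81)]
2. ⊥bis P1·P0 via (51.99,49.745): [(0, 0) (70, 0) (70, 38.8483) (0.3318, 81) (0, 81)]  |A|=4201.6843
3. ⊥bis P1·P2 via (40.115,37.63): [(0, 44.2511) (0, 0) (70, 0) (70, 32.6974)]  |A|=2693.1973
4. canonical 4-gon: [(0, 44.2511) (0, 0) (70, 0) (70, 32.6974)]
5. shoelace: 2693.1973

Area of P1's cell: 2693.1973 (4 vertices)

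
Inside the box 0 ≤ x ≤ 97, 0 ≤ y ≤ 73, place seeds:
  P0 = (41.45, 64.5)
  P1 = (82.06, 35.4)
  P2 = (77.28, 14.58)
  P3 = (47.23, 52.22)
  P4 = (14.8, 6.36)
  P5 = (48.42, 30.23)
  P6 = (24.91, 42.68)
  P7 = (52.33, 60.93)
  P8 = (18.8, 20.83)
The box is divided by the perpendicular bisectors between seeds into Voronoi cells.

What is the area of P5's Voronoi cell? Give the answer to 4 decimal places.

Area of P5's cell: 969.8373

1. box [0,97]×[0,73]: [(0, 0) (97, 0) (97, 73) (0, 73)]
2. ⊥bis P5·P0 via (44.935,47.365): [(0, 38.2259) (0, 0) (97, 0) (97, 57.9542)]  |A|=4664.7365
3. ⊥bis P5·P1 via (65.24,32.815): [(62.4562, 50.9285) (0, 38.2259) (0, 0) (70.2832, 0)]  |A|=2983.4331
4. ⊥bis P5·P2 via (62.85,22.405): [(65.9588, 28.1379) (62.4562, 50.9285) (0, 38.2259) (0, 0) (50.7004, 0)]  |A|=2707.923
5. ⊥bis P5·P3 via (47.825,41.225): [(65.9588, 28.1379) (63.8145, 42.0903) (2.7536, 38.7859) (0, 38.2259) (0, 0) (50.7004, 0)]  |A|=2435.8425
6. ⊥bis P5·P4 via (31.61,18.295): [(65.9588, 28.1379) (63.8145, 42.0903) (16.5322, 39.5316) (44.5993, 0) (50.7004, 0)]  |A|=1235.4914
7. ⊥bis P5·P6 via (36.665,36.455): [(65.9588, 28.1379) (63.8145, 42.0903) (38.9363, 40.744) (28.9971, 21.9752) (44.5993, 0) (50.7004, 0)]  |A|=1031.2678
8. ⊥bis P5·P7 via (50.375,45.58): [(65.9588, 28.1379) (63.8145, 42.0903) (38.9363, 40.744) (28.9971, 21.9752) (44.5993, 0) (50.7004, 0)]  |A|=1031.2678
9. ⊥bis P5·P8 via (33.61,25.53): [(65.9588, 28.1379) (63.8145, 42.0903) (38.9363, 40.744) (32.5868, 28.754) (39.3783, 7.3536) (44.5993, 0) (50.7004, 0)]  |A|=969.8373
10. canonical 7-gon: [(65.9588, 28.1379) (63.8145, 42.0903) (38.9363, 40.744) (32.5868, 28.754) (39.3783, 7.3536) (44.5993, 0) (50.7004, 0)]
11. shoelace: 969.8373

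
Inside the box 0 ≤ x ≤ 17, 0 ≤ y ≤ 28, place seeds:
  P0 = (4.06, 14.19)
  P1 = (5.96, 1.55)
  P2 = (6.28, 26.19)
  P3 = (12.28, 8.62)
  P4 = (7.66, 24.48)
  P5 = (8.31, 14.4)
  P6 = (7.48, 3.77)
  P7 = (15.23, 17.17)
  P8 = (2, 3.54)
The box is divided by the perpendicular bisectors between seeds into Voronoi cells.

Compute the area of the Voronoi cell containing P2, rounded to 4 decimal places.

Area of P2's cell: 41.5383

1. box [0,17]×[0,28]: [(0, 0) (17, 0) (17, 28) (0, 28)]
2. ⊥bis P2·P0 via (5.17,20.19): [(0, 21.1464) (17, 18.0014) (17, 28) (0, 28)]  |A|=143.2429
3. ⊥bis P2·P1 via (6.12,13.87): [(0, 21.1464) (17, 18.0014) (17, 28) (0, 28)]  |A|=143.2429
4. ⊥bis P2·P3 via (9.28,17.405): [(0, 21.1464) (13.1256, 18.7182) (17, 20.0413) (17, 28) (0, 28)]  |A|=139.2912
5. ⊥bis P2·P4 via (6.97,25.335): [(0, 21.1464) (1.4479, 20.8786) (10.2723, 28) (0, 28)]  |A|=41.5383
6. ⊥bis P2·P5 via (7.295,20.295): [(0, 21.1464) (1.4479, 20.8786) (10.2723, 28) (0, 28)]  |A|=41.5383
7. ⊥bis P2·P6 via (6.88,14.98): [(0, 21.1464) (1.4479, 20.8786) (10.2723, 28) (0, 28)]  |A|=41.5383
8. ⊥bis P2·P7 via (10.755,21.68): [(0, 21.1464) (1.4479, 20.8786) (10.2723, 28) (0, 28)]  |A|=41.5383
9. ⊥bis P2·P8 via (4.14,14.865): [(0, 21.1464) (1.4479, 20.8786) (10.2723, 28) (0, 28)]  |A|=41.5383
10. canonical 4-gon: [(0, 21.1464) (1.4479, 20.8786) (10.2723, 28) (0, 28)]
11. shoelace: 41.5383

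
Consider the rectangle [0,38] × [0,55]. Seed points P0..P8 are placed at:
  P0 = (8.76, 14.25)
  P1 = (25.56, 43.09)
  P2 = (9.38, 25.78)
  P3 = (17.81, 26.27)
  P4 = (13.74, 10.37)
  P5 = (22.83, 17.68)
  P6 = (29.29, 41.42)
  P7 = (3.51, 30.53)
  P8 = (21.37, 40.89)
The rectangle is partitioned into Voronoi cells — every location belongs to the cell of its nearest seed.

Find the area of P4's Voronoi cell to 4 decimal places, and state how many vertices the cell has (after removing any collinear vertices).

Area of P4's cell: 245.8996 (3 vertices)

1. box [0,38]×[0,55]: [(0, 0) (38, 0) (38, 55) (0, 55)]
2. ⊥bis P4·P0 via (11.25,12.31): [(1.6591, 0) (38, 0) (38, 46.6438)]  |A|=847.5387
3. ⊥bis P4·P1 via (19.65,26.73): [(21.8622, 25.9308) (1.6591, 0) (38, 0) (38, 20.1011)]  |A|=633.3691
4. ⊥bis P4·P2 via (11.56,18.075): [(29.5324, 23.16) (16.924, 19.5927) (1.6591, 0) (38, 0) (38, 20.1011)]  |A|=602.22
5. ⊥bis P4·P3 via (15.775,18.32): [(15.9063, 18.2864) (1.6591, 0) (38, 0) (38, 12.631)]  |A|=471.8044
6. ⊥bis P4·P5 via (18.285,14.025): [(15.3905, 17.6243) (1.6591, 0) (29.5636, 0)]  |A|=245.8996
7. ⊥bis P4·P6 via (21.515,25.895): [(15.3905, 17.6243) (1.6591, 0) (29.5636, 0)]  |A|=245.8996
8. ⊥bis P4·P7 via (8.625,20.45): [(15.3905, 17.6243) (1.6591, 0) (29.5636, 0)]  |A|=245.8996
9. ⊥bis P4·P8 via (17.555,25.63): [(15.3905, 17.6243) (1.6591, 0) (29.5636, 0)]  |A|=245.8996
10. canonical 3-gon: [(15.3905, 17.6243) (1.6591, 0) (29.5636, 0)]
11. shoelace: 245.8996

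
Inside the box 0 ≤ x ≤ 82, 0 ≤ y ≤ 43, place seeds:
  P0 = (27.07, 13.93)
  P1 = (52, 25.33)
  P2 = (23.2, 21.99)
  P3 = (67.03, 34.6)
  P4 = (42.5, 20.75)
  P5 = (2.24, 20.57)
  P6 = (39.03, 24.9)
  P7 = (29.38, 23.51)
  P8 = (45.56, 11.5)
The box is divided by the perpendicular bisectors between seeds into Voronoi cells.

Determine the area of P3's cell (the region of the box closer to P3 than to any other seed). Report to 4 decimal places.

1. box [0,82]×[0,43]: [(0, 0) (82, 0) (82, 43) (0, 43)]
2. ⊥bis P3·P0 via (47.05,24.265): [(59.6015, 0) (82, 0) (82, 43) (37.359, 43)]  |A|=1441.3495
3. ⊥bis P3·P1 via (59.515,29.965): [(77.9964, 0) (82, 0) (82, 43) (51.4754, 43)]  |A|=742.3551
4. ⊥bis P3·P2 via (45.115,28.295): [(77.9964, 0) (82, 0) (82, 43) (51.4754, 43)]  |A|=742.3551
5. ⊥bis P3·P4 via (54.765,27.675): [(77.9964, 0) (82, 0) (82, 43) (51.4754, 43)]  |A|=742.3551
6. ⊥bis P3·P5 via (34.635,27.585): [(77.9964, 0) (82, 0) (82, 43) (51.4754, 43)]  |A|=742.3551
7. ⊥bis P3·P6 via (53.03,29.75): [(77.9964, 0) (82, 0) (82, 43) (51.4754, 43)]  |A|=742.3551
8. ⊥bis P3·P7 via (48.205,29.055): [(77.9964, 0) (82, 0) (82, 43) (51.4754, 43)]  |A|=742.3551
9. ⊥bis P3·P8 via (56.295,23.05): [(73.8342, 6.7484) (81.095, 0) (82, 0) (82, 43) (51.4754, 43)]  |A|=731.9
10. canonical 5-gon: [(73.8342, 6.7484) (81.095, 0) (82, 0) (82, 43) (51.4754, 43)]
11. shoelace: 731.9

Area of P3's cell: 731.9000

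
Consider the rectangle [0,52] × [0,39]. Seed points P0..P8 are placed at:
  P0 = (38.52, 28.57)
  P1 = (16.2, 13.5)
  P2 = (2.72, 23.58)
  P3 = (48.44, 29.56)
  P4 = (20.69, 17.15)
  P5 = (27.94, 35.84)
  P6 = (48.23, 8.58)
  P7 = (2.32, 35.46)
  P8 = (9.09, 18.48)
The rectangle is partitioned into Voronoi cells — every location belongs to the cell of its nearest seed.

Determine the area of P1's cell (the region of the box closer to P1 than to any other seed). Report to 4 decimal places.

Area of P1's cell: 286.6264

1. box [0,52]×[0,39]: [(0, 0) (52, 0) (52, 39) (0, 39)]
2. ⊥bis P1·P0 via (27.36,21.035): [(0, 0) (41.5624, 0) (15.2304, 39) (0, 39)]  |A|=1107.4596
3. ⊥bis P1·P2 via (9.46,18.54): [(0, 5.8891) (0, 0) (41.5624, 0) (19.7519, 32.3033)]  |A|=729.4624
4. ⊥bis P1·P3 via (32.32,21.53): [(0, 5.8891) (0, 0) (41.5624, 0) (19.7519, 32.3033)]  |A|=729.4624
5. ⊥bis P1·P4 via (18.445,15.325): [(12.5128, 22.6225) (0, 5.8891) (0, 0) (30.903, 0)]  |A|=386.3952
6. ⊥bis P1·P5 via (22.07,24.67): [(12.5128, 22.6225) (0, 5.8891) (0, 0) (30.903, 0)]  |A|=386.3952
7. ⊥bis P1·P6 via (32.215,11.04): [(30.5802, 0.3971) (12.5128, 22.6225) (0, 5.8891) (0, 0) (30.5192, 0)]  |A|=386.319
8. ⊥bis P1·P7 via (9.26,24.48): [(30.5802, 0.3971) (12.5128, 22.6225) (0, 5.8891) (0, 0) (30.5192, 0)]  |A|=386.319
9. ⊥bis P1·P8 via (12.645,15.99): [(30.5802, 0.3971) (15.0792, 19.4654) (1.4453, 0) (30.5192, 0)]  |A|=286.6264
10. canonical 4-gon: [(30.5802, 0.3971) (15.0792, 19.4654) (1.4453, 0) (30.5192, 0)]
11. shoelace: 286.6264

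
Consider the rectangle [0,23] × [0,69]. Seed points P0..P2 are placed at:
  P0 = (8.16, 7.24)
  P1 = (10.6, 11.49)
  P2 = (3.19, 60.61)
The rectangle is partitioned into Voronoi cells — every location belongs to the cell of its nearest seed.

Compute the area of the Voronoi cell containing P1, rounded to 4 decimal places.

Area of P1's cell: 657.7268

1. box [0,23]×[0,69]: [(0, 0) (23, 0) (23, 69) (0, 69)]
2. ⊥bis P1·P0 via (9.38,9.365): [(0, 14.7502) (23, 1.5455) (23, 69) (0, 69)]  |A|=1399.599
3. ⊥bis P1·P2 via (6.895,36.05): [(0, 35.0099) (0, 14.7502) (23, 1.5455) (23, 38.4795)]  |A|=657.7268
4. canonical 4-gon: [(0, 35.0099) (0, 14.7502) (23, 1.5455) (23, 38.4795)]
5. shoelace: 657.7268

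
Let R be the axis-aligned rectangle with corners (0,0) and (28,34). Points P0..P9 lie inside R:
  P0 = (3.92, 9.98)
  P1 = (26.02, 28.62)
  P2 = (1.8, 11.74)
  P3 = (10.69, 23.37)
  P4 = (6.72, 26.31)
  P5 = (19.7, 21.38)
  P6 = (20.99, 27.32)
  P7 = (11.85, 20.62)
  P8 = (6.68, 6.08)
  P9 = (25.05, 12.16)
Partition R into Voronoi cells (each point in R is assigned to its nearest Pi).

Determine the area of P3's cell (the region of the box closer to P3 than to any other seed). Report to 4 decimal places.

1. box [0,28]×[0,34]: [(0, 0) (28, 0) (28, 34) (0, 34)]
2. ⊥bis P3·P0 via (7.305,16.675): [(0, 20.3684) (28, 6.2116) (28, 34) (0, 34)]  |A|=579.88
3. ⊥bis P3·P1 via (18.355,25.995): [(0, 20.3684) (24.5292, 7.9664) (15.6136, 34) (0, 34)]  |A|=370.4239
4. ⊥bis P3·P2 via (6.245,17.555): [(0, 22.3287) (7.5744, 16.5388) (24.5292, 7.9664) (15.6136, 34) (0, 34)]  |A|=362.9999
5. ⊥bis P3·P4 via (8.705,24.84): [(4.3709, 18.9875) (7.5744, 16.5388) (24.5292, 7.9664) (15.6136, 34) (15.4885, 34)]  |A|=221.2326
6. ⊥bis P3·P5 via (15.195,22.375): [(4.3709, 18.9875) (7.5744, 16.5388) (13.27, 13.6591) (16.92, 30.1852) (15.6136, 34) (15.4885, 34)]  |A|=117.8081
7. ⊥bis P3·P6 via (15.84,25.345): [(13.5333, 31.3599) (4.3709, 18.9875) (7.5744, 16.5388) (13.27, 13.6591) (15.847, 25.3268)]  |A|=103.0935
8. ⊥bis P3·P7 via (11.27,21.995): [(13.5333, 31.3599) (4.4757, 19.1291) (15.5057, 23.7817) (15.847, 25.3268)]  |A|=49.1988
9. ⊥bis P3·P8 via (8.685,14.725): [(13.5333, 31.3599) (4.4757, 19.1291) (15.5057, 23.7817) (15.847, 25.3268)]  |A|=49.1988
10. ⊥bis P3·P9 via (17.87,17.765): [(13.5333, 31.3599) (4.4757, 19.1291) (15.5057, 23.7817) (15.847, 25.3268)]  |A|=49.1988
11. canonical 4-gon: [(13.5333, 31.3599) (4.4757, 19.1291) (15.5057, 23.7817) (15.847, 25.3268)]
12. shoelace: 49.1988

Area of P3's cell: 49.1988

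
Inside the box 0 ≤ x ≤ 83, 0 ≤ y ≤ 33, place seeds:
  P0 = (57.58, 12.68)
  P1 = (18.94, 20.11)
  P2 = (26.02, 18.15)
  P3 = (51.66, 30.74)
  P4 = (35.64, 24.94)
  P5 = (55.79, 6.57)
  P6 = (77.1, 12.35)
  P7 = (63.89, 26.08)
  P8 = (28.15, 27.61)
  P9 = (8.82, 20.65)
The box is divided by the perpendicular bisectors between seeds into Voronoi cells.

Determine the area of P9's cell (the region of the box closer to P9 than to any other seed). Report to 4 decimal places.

Area of P9's cell: 451.2078

1. box [0,83]×[0,33]: [(0, 0) (83, 0) (83, 33) (0, 33)]
2. ⊥bis P9·P0 via (33.2,16.665): [(0, 0) (30.476, 0) (35.87, 33) (0, 33)]  |A|=1094.71
3. ⊥bis P9·P1 via (13.88,20.38): [(0, 0) (12.7925, 0) (14.5534, 33) (0, 33)]  |A|=451.2078
4. ⊥bis P9·P2 via (17.42,19.4): [(0, 0) (12.7925, 0) (14.5534, 33) (0, 33)]  |A|=451.2078
5. ⊥bis P9·P3 via (30.24,25.695): [(0, 0) (12.7925, 0) (14.5534, 33) (0, 33)]  |A|=451.2078
6. ⊥bis P9·P4 via (22.23,22.795): [(0, 0) (12.7925, 0) (14.5534, 33) (0, 33)]  |A|=451.2078
7. ⊥bis P9·P5 via (32.305,13.61): [(0, 0) (12.7925, 0) (14.5534, 33) (0, 33)]  |A|=451.2078
8. ⊥bis P9·P6 via (42.96,16.5): [(0, 0) (12.7925, 0) (14.5534, 33) (0, 33)]  |A|=451.2078
9. ⊥bis P9·P7 via (36.355,23.365): [(0, 0) (12.7925, 0) (14.5534, 33) (0, 33)]  |A|=451.2078
10. ⊥bis P9·P8 via (18.485,24.13): [(0, 0) (12.7925, 0) (14.5534, 33) (0, 33)]  |A|=451.2078
11. canonical 4-gon: [(0, 0) (12.7925, 0) (14.5534, 33) (0, 33)]
12. shoelace: 451.2078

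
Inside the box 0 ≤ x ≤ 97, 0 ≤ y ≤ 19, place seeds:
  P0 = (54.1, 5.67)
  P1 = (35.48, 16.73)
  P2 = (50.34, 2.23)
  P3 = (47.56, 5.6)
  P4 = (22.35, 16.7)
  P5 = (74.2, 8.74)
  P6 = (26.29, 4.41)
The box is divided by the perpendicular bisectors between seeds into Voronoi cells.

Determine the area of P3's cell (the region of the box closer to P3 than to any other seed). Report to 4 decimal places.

1. box [0,97]×[0,19]: [(0, 0) (97, 0) (97, 19) (0, 19)]
2. ⊥bis P3·P0 via (50.83,5.635): [(0, 0) (50.8903, 0) (50.6869, 19) (0, 19)]  |A|=964.984
3. ⊥bis P3·P1 via (41.52,11.165): [(31.233, 0) (50.8903, 0) (50.6869, 19) (48.7388, 19)]  |A|=205.2511
4. ⊥bis P3·P2 via (48.95,3.915): [(31.233, 0) (44.2041, 0) (50.8318, 5.4673) (50.6869, 19) (48.7388, 19)]  |A|=186.9733
5. ⊥bis P3·P4 via (34.955,11.15): [(31.233, 0) (44.2041, 0) (50.8318, 5.4673) (50.6869, 19) (48.7388, 19)]  |A|=186.9733
6. ⊥bis P3·P5 via (60.88,7.17): [(31.233, 0) (44.2041, 0) (50.8318, 5.4673) (50.6869, 19) (48.7388, 19)]  |A|=186.9733
7. ⊥bis P3·P6 via (36.925,5.005): [(36.8631, 6.1107) (37.205, 0) (44.2041, 0) (50.8318, 5.4673) (50.6869, 19) (48.7388, 19)]  |A|=168.727
8. canonical 6-gon: [(36.8631, 6.1107) (37.205, 0) (44.2041, 0) (50.8318, 5.4673) (50.6869, 19) (48.7388, 19)]
9. shoelace: 168.727

Area of P3's cell: 168.7270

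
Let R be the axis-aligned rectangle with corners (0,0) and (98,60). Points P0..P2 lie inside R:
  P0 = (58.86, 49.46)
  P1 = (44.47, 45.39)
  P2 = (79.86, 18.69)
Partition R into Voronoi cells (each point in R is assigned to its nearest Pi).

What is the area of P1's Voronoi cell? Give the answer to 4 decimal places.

1. box [0,98]×[0,60]: [(0, 0) (98, 0) (98, 60) (0, 60)]
2. ⊥bis P1·P0 via (51.665,47.425): [(0, 0) (65.0785, 0) (48.1083, 60) (0, 60)]  |A|=3395.6043
3. ⊥bis P1·P2 via (62.165,32.04): [(0, 0) (37.9924, 0) (57.6929, 26.1124) (48.1083, 60) (0, 60)]  |A|=3041.9629
4. canonical 5-gon: [(0, 0) (37.9924, 0) (57.6929, 26.1124) (48.1083, 60) (0, 60)]
5. shoelace: 3041.9629

Area of P1's cell: 3041.9629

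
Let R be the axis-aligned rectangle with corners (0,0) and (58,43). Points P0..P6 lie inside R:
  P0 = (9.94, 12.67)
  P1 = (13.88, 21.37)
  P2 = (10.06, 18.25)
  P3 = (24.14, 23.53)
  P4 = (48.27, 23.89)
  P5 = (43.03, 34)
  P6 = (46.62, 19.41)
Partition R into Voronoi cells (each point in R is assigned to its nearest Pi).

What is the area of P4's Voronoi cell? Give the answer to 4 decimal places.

1. box [0,58]×[0,43]: [(0, 0) (58, 0) (58, 43) (0, 43)]
2. ⊥bis P4·P0 via (29.105,18.28): [(34.4559, 0) (58, 0) (58, 43) (21.8689, 43)]  |A|=1283.0152
3. ⊥bis P4·P1 via (31.075,22.63): [(32.158, 7.8502) (34.4559, 0) (58, 0) (58, 43) (29.5823, 43)]  |A|=1147.4528
4. ⊥bis P4·P2 via (29.165,21.07): [(32.158, 7.8502) (34.4559, 0) (58, 0) (58, 43) (29.5823, 43)]  |A|=1147.4528
5. ⊥bis P4·P3 via (36.205,23.71): [(36.5587, 0) (58, 0) (58, 43) (35.9172, 43)]  |A|=935.7672
6. ⊥bis P4·P5 via (45.65,28.945): [(36.2, 24.0471) (36.5587, 0) (58, 0) (58, 35.346)]  |A|=643.0715
7. ⊥bis P4·P6 via (47.445,21.65): [(38.1676, 25.0669) (58, 17.7626) (58, 35.346)]  |A|=174.3607
8. canonical 3-gon: [(38.1676, 25.0669) (58, 17.7626) (58, 35.346)]
9. shoelace: 174.3607

Area of P4's cell: 174.3607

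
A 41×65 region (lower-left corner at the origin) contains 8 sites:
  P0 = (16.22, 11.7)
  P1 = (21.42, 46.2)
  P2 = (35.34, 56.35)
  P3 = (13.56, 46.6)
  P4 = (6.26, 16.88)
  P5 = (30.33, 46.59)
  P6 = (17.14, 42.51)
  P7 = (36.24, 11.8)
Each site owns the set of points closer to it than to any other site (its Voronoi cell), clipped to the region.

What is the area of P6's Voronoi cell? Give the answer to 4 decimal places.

1. box [0,41]×[0,65]: [(0, 0) (41, 0) (41, 65) (0, 65)]
2. ⊥bis P6·P0 via (16.68,27.105): [(0, 27.6031) (41, 26.3788) (41, 65) (0, 65)]  |A|=1558.3717
3. ⊥bis P6·P1 via (19.28,44.355): [(0, 27.6031) (34.6138, 26.5695) (1.4809, 65) (0, 65)]  |A|=675.6806
4. ⊥bis P6·P2 via (26.24,49.43): [(0, 27.6031) (34.6138, 26.5695) (1.4809, 65) (0, 65)]  |A|=675.6806
5. ⊥bis P6·P3 via (15.35,44.555): [(0, 31.1191) (0, 27.6031) (34.6138, 26.5695) (17.4915, 46.4295)]  |A|=365.6156
6. ⊥bis P6·P4 via (11.7,29.695): [(2.7255, 33.5047) (17.8861, 27.069) (34.6138, 26.5695) (17.4915, 46.4295)]  |A|=307.3179
7. ⊥bis P6·P5 via (23.735,44.55): [(2.7255, 33.5047) (17.8861, 27.069) (29.2473, 26.7297) (26.3218, 36.1873) (17.4915, 46.4295)]  |A|=282.1753
8. ⊥bis P6·P7 via (26.69,27.155): [(2.7255, 33.5047) (17.8861, 27.069) (26.1547, 26.8221) (28.7243, 28.4203) (26.3218, 36.1873) (17.4915, 46.4295)]  |A|=279.5854
9. canonical 6-gon: [(2.7255, 33.5047) (17.8861, 27.069) (26.1547, 26.8221) (28.7243, 28.4203) (26.3218, 36.1873) (17.4915, 46.4295)]
10. shoelace: 279.5854

Area of P6's cell: 279.5854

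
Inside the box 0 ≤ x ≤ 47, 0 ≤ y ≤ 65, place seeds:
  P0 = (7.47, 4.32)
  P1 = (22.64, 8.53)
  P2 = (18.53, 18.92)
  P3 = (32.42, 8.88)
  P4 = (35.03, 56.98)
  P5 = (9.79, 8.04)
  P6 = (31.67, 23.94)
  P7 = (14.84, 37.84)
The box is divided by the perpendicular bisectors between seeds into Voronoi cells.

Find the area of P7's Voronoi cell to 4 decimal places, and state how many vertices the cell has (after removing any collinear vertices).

Area of P7's cell: 829.0398 (5 vertices)

1. box [0,47]×[0,65]: [(0, 0) (47, 0) (47, 65) (0, 65)]
2. ⊥bis P7·P0 via (11.155,21.08): [(0, 23.5326) (47, 13.1988) (47, 65) (0, 65)]  |A|=2191.8111
3. ⊥bis P7·P1 via (18.74,23.185): [(0, 23.5326) (10.9771, 21.1191) (47, 30.7056) (47, 65) (0, 65)]  |A|=1876.4886
4. ⊥bis P7·P2 via (16.685,28.38): [(0, 25.1259) (47, 34.2924) (47, 65) (0, 65)]  |A|=1658.6704
5. ⊥bis P7·P3 via (23.63,23.36): [(0, 25.1259) (39.1016, 32.7519) (47, 37.5466) (47, 65) (0, 65)]  |A|=1645.8187
6. ⊥bis P7·P4 via (24.935,47.41): [(0, 25.1259) (38.873, 32.7074) (8.2598, 65) (0, 65)]  |A|=908.3783
7. ⊥bis P7·P5 via (12.315,22.94): [(0, 25.1259) (38.873, 32.7074) (8.2598, 65) (0, 65)]  |A|=908.3783
8. ⊥bis P7·P6 via (23.255,30.89): [(0, 25.1259) (22.0454, 29.4255) (31.3287, 40.6656) (8.2598, 65) (0, 65)]  |A|=829.0398
9. canonical 5-gon: [(0, 25.1259) (22.0454, 29.4255) (31.3287, 40.6656) (8.2598, 65) (0, 65)]
10. shoelace: 829.0398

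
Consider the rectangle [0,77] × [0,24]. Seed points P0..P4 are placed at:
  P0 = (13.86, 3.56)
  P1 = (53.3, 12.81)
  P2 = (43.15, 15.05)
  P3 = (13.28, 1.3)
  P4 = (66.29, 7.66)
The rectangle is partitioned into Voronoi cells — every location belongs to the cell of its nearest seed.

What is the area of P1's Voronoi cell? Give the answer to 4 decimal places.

Area of P1's cell: 304.6963

1. box [0,77]×[0,24]: [(0, 0) (77, 0) (77, 24) (0, 24)]
2. ⊥bis P1·P0 via (33.58,8.185): [(35.4997, 0) (77, 0) (77, 24) (29.8709, 24)]  |A|=1063.5539
3. ⊥bis P1·P2 via (48.225,13.93): [(45.1508, 0) (77, 0) (77, 24) (50.4473, 24)]  |A|=700.8223
4. ⊥bis P1·P3 via (33.29,7.055): [(45.1508, 0) (77, 0) (77, 24) (50.4473, 24)]  |A|=700.8223
5. ⊥bis P1·P4 via (59.795,10.235): [(45.1508, 0) (55.7372, 0) (65.2523, 24) (50.4473, 24)]  |A|=304.6963
6. canonical 4-gon: [(45.1508, 0) (55.7372, 0) (65.2523, 24) (50.4473, 24)]
7. shoelace: 304.6963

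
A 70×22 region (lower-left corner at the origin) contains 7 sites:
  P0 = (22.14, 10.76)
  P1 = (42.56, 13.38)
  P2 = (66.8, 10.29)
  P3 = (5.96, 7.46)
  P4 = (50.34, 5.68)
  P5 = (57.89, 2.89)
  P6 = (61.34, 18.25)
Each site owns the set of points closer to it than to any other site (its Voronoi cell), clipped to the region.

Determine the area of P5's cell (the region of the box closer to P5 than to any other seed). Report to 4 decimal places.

1. box [0,70]×[0,22]: [(0, 0) (70, 0) (70, 22) (0, 22)]
2. ⊥bis P5·P0 via (40.015,6.825): [(38.5125, 0) (70, 0) (70, 22) (43.3556, 22)]  |A|=639.4502
3. ⊥bis P5·P1 via (50.225,8.135): [(44.6584, 0) (70, 0) (70, 22) (59.7125, 22)]  |A|=391.9199
4. ⊥bis P5·P2 via (62.345,6.59): [(55.1203, 15.2889) (44.6584, 0) (67.8182, 0)]  |A|=177.0443
5. ⊥bis P5·P3 via (31.925,5.175): [(55.1203, 15.2889) (44.6584, 0) (67.8182, 0)]  |A|=177.0443
6. ⊥bis P5·P4 via (54.115,4.285): [(57.2388, 12.7382) (52.5315, 0) (67.8182, 0)]  |A|=97.362
7. ⊥bis P5·P6 via (59.615,10.57): [(58.9075, 10.7289) (56.6811, 11.229) (52.5315, 0) (67.8182, 0)]  |A|=95.5425
8. canonical 4-gon: [(58.9075, 10.7289) (56.6811, 11.229) (52.5315, 0) (67.8182, 0)]
9. shoelace: 95.5425

Area of P5's cell: 95.5425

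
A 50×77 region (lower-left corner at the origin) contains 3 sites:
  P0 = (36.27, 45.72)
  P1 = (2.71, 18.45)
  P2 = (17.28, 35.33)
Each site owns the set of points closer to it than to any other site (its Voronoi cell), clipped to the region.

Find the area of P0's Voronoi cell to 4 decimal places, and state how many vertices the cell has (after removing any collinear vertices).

Area of P0's cell: 1703.0137 (4 vertices)

1. box [0,50]×[0,77]: [(0, 0) (50, 0) (50, 77) (0, 77)]
2. ⊥bis P0·P1 via (19.49,32.085): [(0, 56.0705) (45.5615, 0) (50, 0) (50, 77) (0, 77)]  |A|=2572.6734
3. ⊥bis P0·P2 via (26.775,40.525): [(48.9474, 0) (50, 0) (50, 77) (6.8184, 77)]  |A|=1703.0137
4. canonical 4-gon: [(48.9474, 0) (50, 0) (50, 77) (6.8184, 77)]
5. shoelace: 1703.0137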